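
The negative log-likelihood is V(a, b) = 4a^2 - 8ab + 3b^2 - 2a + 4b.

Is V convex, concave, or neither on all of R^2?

neither

V is quadratic, so its Hessian is the constant matrix H = [[8, -8], [-8, 6]].
det(H) = -16, tr(H) = 14.
det(H) < 0, so H is indefinite: neither convex nor concave.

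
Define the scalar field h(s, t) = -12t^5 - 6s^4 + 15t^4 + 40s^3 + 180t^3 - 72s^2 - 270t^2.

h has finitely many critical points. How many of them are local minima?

2

h separates as a function of s plus a function of t, so ∇h=0 decouples.
∂h/∂s = -24s(s - 3)(s - 2) = 0 at s ∈ {0, 2, 3}; ∂h/∂t = -60t(t - 3)(t - 1)(t + 3) = 0 at t ∈ {-3, 0, 1, 3}.
The Hessian is diagonal: diag(h_ss, h_tt). Second derivatives: h_ss(0)=-144, h_ss(2)=48, h_ss(3)=-72; h_tt(-3)=4320, h_tt(0)=-540, h_tt(1)=480, h_tt(3)=-2160.
Local minima occur where both diagonal entries positive: (2, -3), (2, 1). Count: 2.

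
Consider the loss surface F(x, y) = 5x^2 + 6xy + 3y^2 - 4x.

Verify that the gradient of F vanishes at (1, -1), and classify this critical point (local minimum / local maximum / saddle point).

local minimum

∇F = (10x + 6y - 4, 6x + 6y); substituting (1, -1) gives ∇F = (0, 0), so (1, -1) is indeed a critical point.
The Hessian of F is constant: H = [[10, 6], [6, 6]].
det(H) = 10·6 − 6² = 24.
det(H) > 0 and tr(H) = 16 > 0, so H is positive definite and the point is a local minimum.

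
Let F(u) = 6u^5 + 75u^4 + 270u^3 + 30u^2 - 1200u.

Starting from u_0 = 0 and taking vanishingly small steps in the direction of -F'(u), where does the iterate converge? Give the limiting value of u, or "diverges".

1

F'(u) = 30(u - 1)(u + 2)(u + 4)(u + 5), so F'(0) = -1200.
Gradient descent moves in the -F' direction, i.e. u is increasing.
The nearest critical point in that direction is u = 1, where F'' = 2700 > 0 (a local minimum). The iterate converges there.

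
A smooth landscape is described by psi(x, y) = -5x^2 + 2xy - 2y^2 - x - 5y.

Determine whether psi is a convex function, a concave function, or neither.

psi is quadratic, so its Hessian is the constant matrix H = [[-10, 2], [2, -4]].
det(H) = 36, tr(H) = -14.
det(H) > 0 and tr(H) < 0, so H is negative definite everywhere: concave.

concave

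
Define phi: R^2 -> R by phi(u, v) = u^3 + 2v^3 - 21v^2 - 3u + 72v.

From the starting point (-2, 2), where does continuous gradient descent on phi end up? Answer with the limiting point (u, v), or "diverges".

diverges

phi is separable, so gradient descent decouples: u follows -∂phi/∂u, v follows -∂phi/∂v.
∂phi/∂u = 3(u - 1)(u + 1); at u=-2 this is 9, so u decreases.
∂phi/∂v = 6(v - 4)(v - 3); at v=2 this is 12, so v decreases.
The u-coordinate has no critical point in that direction and runs off to infinity.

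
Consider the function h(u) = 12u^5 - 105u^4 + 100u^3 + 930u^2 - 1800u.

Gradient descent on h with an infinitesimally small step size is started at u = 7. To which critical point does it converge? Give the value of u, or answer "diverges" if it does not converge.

5

h'(u) = 60(u - 5)(u - 3)(u - 1)(u + 2), so h'(7) = 25920.
Gradient descent moves in the -h' direction, i.e. u is decreasing.
The nearest critical point in that direction is u = 5, where h'' = 3360 > 0 (a local minimum). The iterate converges there.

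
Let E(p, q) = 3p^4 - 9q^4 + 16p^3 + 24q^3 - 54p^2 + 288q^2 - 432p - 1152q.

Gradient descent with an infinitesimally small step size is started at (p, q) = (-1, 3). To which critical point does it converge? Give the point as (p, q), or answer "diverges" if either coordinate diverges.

E is separable, so gradient descent decouples: p follows -∂E/∂p, q follows -∂E/∂q.
∂E/∂p = 12(p - 3)(p + 3)(p + 4); at p=-1 this is -288, so p increases.
∂E/∂q = -36(q - 4)(q - 2)(q + 4); at q=3 this is 252, so q decreases.
p converges to its nearest critical value 3 (a local min of the p-part); q converges to 2. The iterate converges to (3, 2).

(3, 2)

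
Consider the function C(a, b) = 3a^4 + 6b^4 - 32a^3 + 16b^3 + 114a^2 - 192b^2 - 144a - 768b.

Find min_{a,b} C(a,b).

-3643

C(a,b) separates as P(a) + Q(b), so its minimum is min P + min Q.
P'(a) = 12(a - 4)(a - 3)(a - 1) vanishes at a ∈ {1, 3, 4}; Q'(b) = 24(b - 4)(b + 2)(b + 4) vanishes at b ∈ {-4, -2, 4}.
Local minima of P (where P''>0): P(1)=-59, P(4)=-32. Local minima of Q: Q(-4)=512, Q(4)=-3584.
So the global minimum of C is P(1) + Q(4) = -59 − 3584 = -3643, attained at (1, 4).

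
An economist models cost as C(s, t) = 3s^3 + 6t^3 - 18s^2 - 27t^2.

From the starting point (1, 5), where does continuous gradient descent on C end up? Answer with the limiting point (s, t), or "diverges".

C is separable, so gradient descent decouples: s follows -∂C/∂s, t follows -∂C/∂t.
∂C/∂s = 9s(s - 4); at s=1 this is -27, so s increases.
∂C/∂t = 18t(t - 3); at t=5 this is 180, so t decreases.
s converges to its nearest critical value 4 (a local min of the s-part); t converges to 3. The iterate converges to (4, 3).

(4, 3)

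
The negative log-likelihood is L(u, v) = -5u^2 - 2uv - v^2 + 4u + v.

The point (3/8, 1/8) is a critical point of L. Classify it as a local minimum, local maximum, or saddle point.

local maximum

The Hessian of L is constant: H = [[-10, -2], [-2, -2]].
det(H) = (-10)·(-2) − (-2)² = 16.
det(H) > 0 and tr(H) = -12 < 0, so H is negative definite and the point is a local maximum.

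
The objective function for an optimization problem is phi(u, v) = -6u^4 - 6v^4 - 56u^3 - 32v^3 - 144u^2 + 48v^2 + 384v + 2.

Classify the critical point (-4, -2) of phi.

The mixed partial ∂²phi/∂u∂v is 0, so the Hessian at any point is diag(phi_uu, phi_vv) = diag(-24(3u^2 + 14u + 12), 24(-3v^2 - 8v + 4)).
At (-4, -2): H = diag(-96, 192).
The eigenvalues have opposite signs, so H is indefinite: a saddle point.

saddle point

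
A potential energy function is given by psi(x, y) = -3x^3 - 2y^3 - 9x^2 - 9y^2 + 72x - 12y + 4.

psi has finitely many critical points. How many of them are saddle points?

psi separates as a function of x plus a function of y, so ∇psi=0 decouples.
∂psi/∂x = -9(x - 2)(x + 4) = 0 at x ∈ {-4, 2}; ∂psi/∂y = -6(y + 1)(y + 2) = 0 at y ∈ {-2, -1}.
The Hessian is diagonal: diag(psi_xx, psi_yy). Second derivatives: psi_xx(-4)=54, psi_xx(2)=-54; psi_yy(-2)=6, psi_yy(-1)=-6.
Saddle points occur where the two diagonal entries have opposite signs: (-4, -1), (2, -2). Count: 2.

2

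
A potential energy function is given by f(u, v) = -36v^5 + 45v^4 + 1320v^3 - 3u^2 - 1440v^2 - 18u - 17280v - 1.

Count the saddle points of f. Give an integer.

f separates as a function of u plus a function of v, so ∇f=0 decouples.
∂f/∂u = -6(u + 3) = 0 at u ∈ {-3}; ∂f/∂v = -180(v - 4)(v - 3)(v + 2)(v + 4) = 0 at v ∈ {-4, -2, 3, 4}.
The Hessian is diagonal: diag(f_uu, f_vv). Second derivatives: f_uu(-3)=-6; f_vv(-4)=20160, f_vv(-2)=-10800, f_vv(3)=6300, f_vv(4)=-8640.
Saddle points occur where the two diagonal entries have opposite signs: (-3, -4), (-3, 3). Count: 2.

2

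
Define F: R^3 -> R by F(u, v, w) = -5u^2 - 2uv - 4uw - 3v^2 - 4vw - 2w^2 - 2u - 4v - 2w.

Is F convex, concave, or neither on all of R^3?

F is quadratic, so its Hessian is the constant matrix H = [[-10, -2, -4], [-2, -6, -4], [-4, -4, -4]].
Leading principal minors: -10, 56, -32.
Signs alternate −, +, − ⇒ H ≺ 0 ⇒ concave.

concave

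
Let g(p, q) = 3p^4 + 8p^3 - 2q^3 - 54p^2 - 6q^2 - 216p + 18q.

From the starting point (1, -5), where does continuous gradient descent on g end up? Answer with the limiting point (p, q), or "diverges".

(3, -3)

g is separable, so gradient descent decouples: p follows -∂g/∂p, q follows -∂g/∂q.
∂g/∂p = 12(p - 3)(p + 2)(p + 3); at p=1 this is -288, so p increases.
∂g/∂q = -6(q - 1)(q + 3); at q=-5 this is -72, so q increases.
p converges to its nearest critical value 3 (a local min of the p-part); q converges to -3. The iterate converges to (3, -3).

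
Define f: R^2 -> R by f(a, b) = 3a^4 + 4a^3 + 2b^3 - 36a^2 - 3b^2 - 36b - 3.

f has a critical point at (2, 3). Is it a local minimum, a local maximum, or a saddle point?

The mixed partial ∂²f/∂a∂b is 0, so the Hessian at any point is diag(f_aa, f_bb) = diag(12(3a^2 + 2a - 6), 6(2b - 1)).
At (2, 3): H = diag(120, 30).
Both eigenvalues are positive, so H is positive definite: a local minimum.

local minimum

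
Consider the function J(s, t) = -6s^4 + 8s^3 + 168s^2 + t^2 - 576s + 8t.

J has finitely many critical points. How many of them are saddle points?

J separates as a function of s plus a function of t, so ∇J=0 decouples.
∂J/∂s = -24(s - 3)(s - 2)(s + 4) = 0 at s ∈ {-4, 2, 3}; ∂J/∂t = 2(t + 4) = 0 at t ∈ {-4}.
The Hessian is diagonal: diag(J_ss, J_tt). Second derivatives: J_ss(-4)=-1008, J_ss(2)=144, J_ss(3)=-168; J_tt(-4)=2.
Saddle points occur where the two diagonal entries have opposite signs: (-4, -4), (3, -4). Count: 2.

2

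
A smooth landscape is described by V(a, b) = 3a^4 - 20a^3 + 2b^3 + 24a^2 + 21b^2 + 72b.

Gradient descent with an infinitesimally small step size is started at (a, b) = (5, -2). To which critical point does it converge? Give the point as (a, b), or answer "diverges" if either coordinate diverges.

V is separable, so gradient descent decouples: a follows -∂V/∂a, b follows -∂V/∂b.
∂V/∂a = 12a(a - 4)(a - 1); at a=5 this is 240, so a decreases.
∂V/∂b = 6(b + 3)(b + 4); at b=-2 this is 12, so b decreases.
a converges to its nearest critical value 4 (a local min of the a-part); b converges to -3. The iterate converges to (4, -3).

(4, -3)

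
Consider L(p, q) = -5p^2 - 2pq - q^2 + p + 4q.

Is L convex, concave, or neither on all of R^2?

L is quadratic, so its Hessian is the constant matrix H = [[-10, -2], [-2, -2]].
det(H) = 16, tr(H) = -12.
det(H) > 0 and tr(H) < 0, so H is negative definite everywhere: concave.

concave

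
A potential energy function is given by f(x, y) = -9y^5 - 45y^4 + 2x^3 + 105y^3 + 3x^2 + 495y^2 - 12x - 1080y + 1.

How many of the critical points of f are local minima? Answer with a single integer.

2

f separates as a function of x plus a function of y, so ∇f=0 decouples.
∂f/∂x = 6(x - 1)(x + 2) = 0 at x ∈ {-2, 1}; ∂f/∂y = -45(y - 2)(y - 1)(y + 3)(y + 4) = 0 at y ∈ {-4, -3, 1, 2}.
The Hessian is diagonal: diag(f_xx, f_yy). Second derivatives: f_xx(-2)=-18, f_xx(1)=18; f_yy(-4)=1350, f_yy(-3)=-900, f_yy(1)=900, f_yy(2)=-1350.
Local minima occur where both diagonal entries positive: (1, -4), (1, 1). Count: 2.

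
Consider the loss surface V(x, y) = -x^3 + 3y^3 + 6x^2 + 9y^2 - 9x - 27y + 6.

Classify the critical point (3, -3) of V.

local maximum

The mixed partial ∂²V/∂x∂y is 0, so the Hessian at any point is diag(V_xx, V_yy) = diag(6(-x + 2), 18(y + 1)).
At (3, -3): H = diag(-6, -36).
Both eigenvalues are negative, so H is negative definite: a local maximum.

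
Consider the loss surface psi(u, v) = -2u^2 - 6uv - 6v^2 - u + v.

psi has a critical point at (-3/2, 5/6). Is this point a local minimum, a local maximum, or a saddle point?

local maximum

The Hessian of psi is constant: H = [[-4, -6], [-6, -12]].
det(H) = (-4)·(-12) − (-6)² = 12.
det(H) > 0 and tr(H) = -16 < 0, so H is negative definite and the point is a local maximum.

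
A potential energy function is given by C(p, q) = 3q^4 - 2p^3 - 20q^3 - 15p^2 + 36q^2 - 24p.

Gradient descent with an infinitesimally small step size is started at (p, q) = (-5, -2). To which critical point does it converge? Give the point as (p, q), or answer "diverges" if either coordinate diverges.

C is separable, so gradient descent decouples: p follows -∂C/∂p, q follows -∂C/∂q.
∂C/∂p = -6(p + 1)(p + 4); at p=-5 this is -24, so p increases.
∂C/∂q = 12q(q - 3)(q - 2); at q=-2 this is -480, so q increases.
p converges to its nearest critical value -4 (a local min of the p-part); q converges to 0. The iterate converges to (-4, 0).

(-4, 0)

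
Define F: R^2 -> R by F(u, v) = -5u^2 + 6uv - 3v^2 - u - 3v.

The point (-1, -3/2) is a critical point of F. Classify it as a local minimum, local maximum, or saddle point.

The Hessian of F is constant: H = [[-10, 6], [6, -6]].
det(H) = (-10)·(-6) − 6² = 24.
det(H) > 0 and tr(H) = -16 < 0, so H is negative definite and the point is a local maximum.

local maximum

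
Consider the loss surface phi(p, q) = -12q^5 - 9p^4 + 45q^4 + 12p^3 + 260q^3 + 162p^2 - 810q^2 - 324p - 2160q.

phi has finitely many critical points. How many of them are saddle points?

6

phi separates as a function of p plus a function of q, so ∇phi=0 decouples.
∂phi/∂p = -36(p - 3)(p - 1)(p + 3) = 0 at p ∈ {-3, 1, 3}; ∂phi/∂q = -60(q - 4)(q - 3)(q + 1)(q + 3) = 0 at q ∈ {-3, -1, 3, 4}.
The Hessian is diagonal: diag(phi_pp, phi_qq). Second derivatives: phi_pp(-3)=-864, phi_pp(1)=288, phi_pp(3)=-432; phi_qq(-3)=5040, phi_qq(-1)=-2400, phi_qq(3)=1440, phi_qq(4)=-2100.
Saddle points occur where the two diagonal entries have opposite signs: (-3, -3), (-3, 3), (1, -1), (1, 4), (3, -3), (3, 3). Count: 6.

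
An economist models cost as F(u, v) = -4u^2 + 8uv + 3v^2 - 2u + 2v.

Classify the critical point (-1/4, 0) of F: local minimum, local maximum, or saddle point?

The Hessian of F is constant: H = [[-8, 8], [8, 6]].
det(H) = (-8)·6 − 8² = -112.
Since det(H) < 0, H is indefinite and the critical point is a saddle point.

saddle point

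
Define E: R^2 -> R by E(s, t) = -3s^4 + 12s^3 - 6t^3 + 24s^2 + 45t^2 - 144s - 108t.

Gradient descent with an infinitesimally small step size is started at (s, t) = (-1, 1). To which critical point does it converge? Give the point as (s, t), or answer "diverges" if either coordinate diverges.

(2, 2)

E is separable, so gradient descent decouples: s follows -∂E/∂s, t follows -∂E/∂t.
∂E/∂s = -12(s - 3)(s - 2)(s + 2); at s=-1 this is -144, so s increases.
∂E/∂t = -18(t - 3)(t - 2); at t=1 this is -36, so t increases.
s converges to its nearest critical value 2 (a local min of the s-part); t converges to 2. The iterate converges to (2, 2).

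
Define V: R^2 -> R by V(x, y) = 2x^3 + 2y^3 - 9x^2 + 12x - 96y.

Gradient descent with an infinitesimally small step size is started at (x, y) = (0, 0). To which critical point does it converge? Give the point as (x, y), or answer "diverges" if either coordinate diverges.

V is separable, so gradient descent decouples: x follows -∂V/∂x, y follows -∂V/∂y.
∂V/∂x = 6(x - 2)(x - 1); at x=0 this is 12, so x decreases.
∂V/∂y = 6(y - 4)(y + 4); at y=0 this is -96, so y increases.
The x-coordinate has no critical point in that direction and runs off to infinity.

diverges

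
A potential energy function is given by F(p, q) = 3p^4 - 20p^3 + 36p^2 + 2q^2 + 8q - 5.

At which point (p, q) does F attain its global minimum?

(0, -2)

F(p,q) separates as A(p) + B(q) − 5, so its minimum is min A + min B − 5.
A'(p) = 12p(p - 3)(p - 2) vanishes at p ∈ {0, 2, 3}; B'(q) = 4q + 8 vanishes at q ∈ {-2}.
Local minima of A (where A''>0): A(0)=0, A(3)=27. Local minima of B: B(-2)=-8.
So the global minimum of F is A(0) + B(-2) − 5 = 0 − 8 − 5 = -13, attained at (0, -2).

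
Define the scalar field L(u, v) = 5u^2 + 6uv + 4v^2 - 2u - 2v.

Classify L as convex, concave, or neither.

convex

L is quadratic, so its Hessian is the constant matrix H = [[10, 6], [6, 8]].
det(H) = 44, tr(H) = 18.
det(H) > 0 and tr(H) > 0, so H is positive definite everywhere: convex.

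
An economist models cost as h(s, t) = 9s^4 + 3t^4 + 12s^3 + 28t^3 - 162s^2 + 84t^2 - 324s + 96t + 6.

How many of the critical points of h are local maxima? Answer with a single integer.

h separates as a function of s plus a function of t, so ∇h=0 decouples.
∂h/∂s = 36(s - 3)(s + 1)(s + 3) = 0 at s ∈ {-3, -1, 3}; ∂h/∂t = 12(t + 1)(t + 2)(t + 4) = 0 at t ∈ {-4, -2, -1}.
The Hessian is diagonal: diag(h_ss, h_tt). Second derivatives: h_ss(-3)=432, h_ss(-1)=-288, h_ss(3)=864; h_tt(-4)=72, h_tt(-2)=-24, h_tt(-1)=36.
Local maxima occur where both diagonal entries negative: (-1, -2). Count: 1.

1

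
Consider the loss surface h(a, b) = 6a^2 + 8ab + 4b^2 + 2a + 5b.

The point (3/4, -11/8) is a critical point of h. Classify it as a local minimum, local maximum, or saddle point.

The Hessian of h is constant: H = [[12, 8], [8, 8]].
det(H) = 12·8 − 8² = 32.
det(H) > 0 and tr(H) = 20 > 0, so H is positive definite and the point is a local minimum.

local minimum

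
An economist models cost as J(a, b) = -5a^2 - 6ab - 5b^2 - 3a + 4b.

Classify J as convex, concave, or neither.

concave

J is quadratic, so its Hessian is the constant matrix H = [[-10, -6], [-6, -10]].
det(H) = 64, tr(H) = -20.
det(H) > 0 and tr(H) < 0, so H is negative definite everywhere: concave.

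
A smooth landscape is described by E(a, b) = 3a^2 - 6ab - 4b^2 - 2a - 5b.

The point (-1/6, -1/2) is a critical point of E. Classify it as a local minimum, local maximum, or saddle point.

The Hessian of E is constant: H = [[6, -6], [-6, -8]].
det(H) = 6·(-8) − (-6)² = -84.
Since det(H) < 0, H is indefinite and the critical point is a saddle point.

saddle point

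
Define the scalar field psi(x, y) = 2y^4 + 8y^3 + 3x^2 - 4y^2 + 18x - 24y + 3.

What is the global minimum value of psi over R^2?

-42

psi(x,y) separates as P(x) + Q(y) + 3, so its minimum is min P + min Q + 3.
P'(x) = 6x + 18 vanishes at x ∈ {-3}; Q'(y) = 8(y - 1)(y + 1)(y + 3) vanishes at y ∈ {-3, -1, 1}.
Local minima of P (where P''>0): P(-3)=-27. Local minima of Q: Q(-3)=-18, Q(1)=-18.
So the global minimum of psi is P(-3) + Q(-3) + 3 = -27 − 18 + 3 = -42, attained at (-3, -3).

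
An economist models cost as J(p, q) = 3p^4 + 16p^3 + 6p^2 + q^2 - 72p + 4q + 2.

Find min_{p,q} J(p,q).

J(p,q) separates as A(p) + B(q) + 2, so its minimum is min A + min B + 2.
A'(p) = 12(p - 1)(p + 2)(p + 3) vanishes at p ∈ {-3, -2, 1}; B'(q) = 2q + 4 vanishes at q ∈ {-2}.
Local minima of A (where A''>0): A(-3)=81, A(1)=-47. Local minima of B: B(-2)=-4.
So the global minimum of J is A(1) + B(-2) + 2 = -47 − 4 + 2 = -49, attained at (1, -2).

-49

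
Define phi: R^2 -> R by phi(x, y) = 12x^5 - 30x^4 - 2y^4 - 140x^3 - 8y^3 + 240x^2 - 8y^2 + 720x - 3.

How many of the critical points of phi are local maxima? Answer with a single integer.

phi separates as a function of x plus a function of y, so ∇phi=0 decouples.
∂phi/∂x = 60(x - 3)(x - 2)(x + 1)(x + 2) = 0 at x ∈ {-2, -1, 2, 3}; ∂phi/∂y = -8y(y + 1)(y + 2) = 0 at y ∈ {-2, -1, 0}.
The Hessian is diagonal: diag(phi_xx, phi_yy). Second derivatives: phi_xx(-2)=-1200, phi_xx(-1)=720, phi_xx(2)=-720, phi_xx(3)=1200; phi_yy(-2)=-16, phi_yy(-1)=8, phi_yy(0)=-16.
Local maxima occur where both diagonal entries negative: (-2, -2), (-2, 0), (2, -2), (2, 0). Count: 4.

4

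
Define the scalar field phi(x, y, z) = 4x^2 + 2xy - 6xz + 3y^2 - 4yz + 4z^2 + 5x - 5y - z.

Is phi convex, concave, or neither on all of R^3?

phi is quadratic, so its Hessian is the constant matrix H = [[8, 2, -6], [2, 6, -4], [-6, -4, 8]].
Leading principal minors: 8, 44, 104.
All positive ⇒ H ≻ 0 ⇒ convex.

convex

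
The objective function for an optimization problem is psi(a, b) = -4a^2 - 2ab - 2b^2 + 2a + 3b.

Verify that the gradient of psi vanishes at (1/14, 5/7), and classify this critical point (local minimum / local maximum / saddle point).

∇psi = (-8a - 2b + 2, -2a - 4b + 3); substituting (1/14, 5/7) gives ∇psi = (0, 0), so (1/14, 5/7) is indeed a critical point.
The Hessian of psi is constant: H = [[-8, -2], [-2, -4]].
det(H) = (-8)·(-4) − (-2)² = 28.
det(H) > 0 and tr(H) = -12 < 0, so H is negative definite and the point is a local maximum.

local maximum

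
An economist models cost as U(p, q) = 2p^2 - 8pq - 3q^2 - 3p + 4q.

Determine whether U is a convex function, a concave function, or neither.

U is quadratic, so its Hessian is the constant matrix H = [[4, -8], [-8, -6]].
det(H) = -88, tr(H) = -2.
det(H) < 0, so H is indefinite: neither convex nor concave.

neither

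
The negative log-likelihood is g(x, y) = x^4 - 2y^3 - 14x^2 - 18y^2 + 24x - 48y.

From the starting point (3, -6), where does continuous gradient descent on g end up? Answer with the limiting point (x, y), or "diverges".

(2, -4)

g is separable, so gradient descent decouples: x follows -∂g/∂x, y follows -∂g/∂y.
∂g/∂x = 4(x - 2)(x - 1)(x + 3); at x=3 this is 48, so x decreases.
∂g/∂y = -6(y + 2)(y + 4); at y=-6 this is -48, so y increases.
x converges to its nearest critical value 2 (a local min of the x-part); y converges to -4. The iterate converges to (2, -4).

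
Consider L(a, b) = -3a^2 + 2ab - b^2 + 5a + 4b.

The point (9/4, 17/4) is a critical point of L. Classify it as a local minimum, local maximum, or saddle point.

local maximum

The Hessian of L is constant: H = [[-6, 2], [2, -2]].
det(H) = (-6)·(-2) − 2² = 8.
det(H) > 0 and tr(H) = -8 < 0, so H is negative definite and the point is a local maximum.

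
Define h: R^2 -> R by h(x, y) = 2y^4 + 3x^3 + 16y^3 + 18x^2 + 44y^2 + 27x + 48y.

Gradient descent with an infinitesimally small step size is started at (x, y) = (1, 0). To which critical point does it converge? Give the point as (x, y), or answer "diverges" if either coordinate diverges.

h is separable, so gradient descent decouples: x follows -∂h/∂x, y follows -∂h/∂y.
∂h/∂x = 9(x + 1)(x + 3); at x=1 this is 72, so x decreases.
∂h/∂y = 8(y + 1)(y + 2)(y + 3); at y=0 this is 48, so y decreases.
x converges to its nearest critical value -1 (a local min of the x-part); y converges to -1. The iterate converges to (-1, -1).

(-1, -1)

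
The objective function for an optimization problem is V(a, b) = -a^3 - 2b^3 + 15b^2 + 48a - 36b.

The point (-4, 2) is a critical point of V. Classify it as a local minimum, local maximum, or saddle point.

The mixed partial ∂²V/∂a∂b is 0, so the Hessian at any point is diag(V_aa, V_bb) = diag(-6a, 6(-2b + 5)).
At (-4, 2): H = diag(24, 6).
Both eigenvalues are positive, so H is positive definite: a local minimum.

local minimum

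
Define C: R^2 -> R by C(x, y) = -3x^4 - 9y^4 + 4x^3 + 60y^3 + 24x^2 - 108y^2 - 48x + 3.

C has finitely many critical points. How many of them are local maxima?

C separates as a function of x plus a function of y, so ∇C=0 decouples.
∂C/∂x = -12(x - 2)(x - 1)(x + 2) = 0 at x ∈ {-2, 1, 2}; ∂C/∂y = -36y(y - 3)(y - 2) = 0 at y ∈ {0, 2, 3}.
The Hessian is diagonal: diag(C_xx, C_yy). Second derivatives: C_xx(-2)=-144, C_xx(1)=36, C_xx(2)=-48; C_yy(0)=-216, C_yy(2)=72, C_yy(3)=-108.
Local maxima occur where both diagonal entries negative: (-2, 0), (-2, 3), (2, 0), (2, 3). Count: 4.

4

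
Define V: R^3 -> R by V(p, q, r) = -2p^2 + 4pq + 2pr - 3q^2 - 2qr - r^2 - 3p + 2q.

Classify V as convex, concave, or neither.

concave

V is quadratic, so its Hessian is the constant matrix H = [[-4, 4, 2], [4, -6, -2], [2, -2, -2]].
Leading principal minors: -4, 8, -8.
Signs alternate −, +, − ⇒ H ≺ 0 ⇒ concave.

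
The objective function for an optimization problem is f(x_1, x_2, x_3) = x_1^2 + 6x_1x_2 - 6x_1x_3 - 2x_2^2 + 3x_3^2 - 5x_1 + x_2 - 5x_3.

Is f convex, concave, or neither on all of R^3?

neither

f is quadratic, so its Hessian is the constant matrix H = [[2, 6, -6], [6, -4, 0], [-6, 0, 6]].
Leading principal minors: 2, -44, -120.
Neither pattern holds ⇒ H is indefinite ⇒ neither convex nor concave.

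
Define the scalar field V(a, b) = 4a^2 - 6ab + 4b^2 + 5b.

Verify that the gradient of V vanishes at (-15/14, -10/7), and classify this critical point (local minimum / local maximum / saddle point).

local minimum

∇V = (8a - 6b, -6a + 8b + 5); substituting (-15/14, -10/7) gives ∇V = (0, 0), so (-15/14, -10/7) is indeed a critical point.
The Hessian of V is constant: H = [[8, -6], [-6, 8]].
det(H) = 8·8 − (-6)² = 28.
det(H) > 0 and tr(H) = 16 > 0, so H is positive definite and the point is a local minimum.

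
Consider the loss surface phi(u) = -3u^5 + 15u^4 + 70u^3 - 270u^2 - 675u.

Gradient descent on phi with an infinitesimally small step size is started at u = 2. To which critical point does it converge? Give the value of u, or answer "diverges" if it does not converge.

3

phi'(u) = -15(u - 5)(u - 3)(u + 1)(u + 3), so phi'(2) = -675.
Gradient descent moves in the -phi' direction, i.e. u is increasing.
The nearest critical point in that direction is u = 3, where phi'' = 720 > 0 (a local minimum). The iterate converges there.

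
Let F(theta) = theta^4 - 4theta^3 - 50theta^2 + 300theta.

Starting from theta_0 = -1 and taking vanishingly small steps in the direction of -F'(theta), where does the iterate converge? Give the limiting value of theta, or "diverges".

F'(theta) = 4(theta - 5)(theta - 3)(theta + 5), so F'(-1) = 384.
Gradient descent moves in the -F' direction, i.e. theta is decreasing.
The nearest critical point in that direction is theta = -5, where F'' = 320 > 0 (a local minimum). The iterate converges there.

-5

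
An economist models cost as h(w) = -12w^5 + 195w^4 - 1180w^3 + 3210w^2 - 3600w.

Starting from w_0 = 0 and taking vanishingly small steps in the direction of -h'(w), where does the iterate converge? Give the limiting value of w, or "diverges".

h'(w) = -60(w - 5)(w - 4)(w - 3)(w - 1), so h'(0) = -3600.
Gradient descent moves in the -h' direction, i.e. w is increasing.
The nearest critical point in that direction is w = 1, where h'' = 1440 > 0 (a local minimum). The iterate converges there.

1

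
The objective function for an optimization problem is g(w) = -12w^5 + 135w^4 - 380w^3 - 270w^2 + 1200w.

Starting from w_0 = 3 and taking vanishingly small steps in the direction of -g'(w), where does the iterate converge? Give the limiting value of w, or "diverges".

g'(w) = -60(w - 5)(w - 4)(w - 1)(w + 1), so g'(3) = -960.
Gradient descent moves in the -g' direction, i.e. w is increasing.
The nearest critical point in that direction is w = 4, where g'' = 900 > 0 (a local minimum). The iterate converges there.

4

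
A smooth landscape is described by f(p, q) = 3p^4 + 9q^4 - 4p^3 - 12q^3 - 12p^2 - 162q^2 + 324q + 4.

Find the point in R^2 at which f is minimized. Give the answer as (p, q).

(2, -3)

f(p,q) separates as A(p) + B(q) + 4, so its minimum is min A + min B + 4.
A'(p) = 12p(p - 2)(p + 1) vanishes at p ∈ {-1, 0, 2}; B'(q) = 36(q - 3)(q - 1)(q + 3) vanishes at q ∈ {-3, 1, 3}.
Local minima of A (where A''>0): A(-1)=-5, A(2)=-32. Local minima of B: B(-3)=-1377, B(3)=-81.
So the global minimum of f is A(2) + B(-3) + 4 = -32 − 1377 + 4 = -1405, attained at (2, -3).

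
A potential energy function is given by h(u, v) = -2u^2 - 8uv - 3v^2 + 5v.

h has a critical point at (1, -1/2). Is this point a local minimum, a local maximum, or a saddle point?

saddle point

The Hessian of h is constant: H = [[-4, -8], [-8, -6]].
det(H) = (-4)·(-6) − (-8)² = -40.
Since det(H) < 0, H is indefinite and the critical point is a saddle point.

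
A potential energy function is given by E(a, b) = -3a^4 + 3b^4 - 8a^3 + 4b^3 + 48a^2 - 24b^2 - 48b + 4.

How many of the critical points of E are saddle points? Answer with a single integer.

E separates as a function of a plus a function of b, so ∇E=0 decouples.
∂E/∂a = -12a(a - 2)(a + 4) = 0 at a ∈ {-4, 0, 2}; ∂E/∂b = 12(b - 2)(b + 1)(b + 2) = 0 at b ∈ {-2, -1, 2}.
The Hessian is diagonal: diag(E_aa, E_bb). Second derivatives: E_aa(-4)=-288, E_aa(0)=96, E_aa(2)=-144; E_bb(-2)=48, E_bb(-1)=-36, E_bb(2)=144.
Saddle points occur where the two diagonal entries have opposite signs: (-4, -2), (-4, 2), (0, -1), (2, -2), (2, 2). Count: 5.

5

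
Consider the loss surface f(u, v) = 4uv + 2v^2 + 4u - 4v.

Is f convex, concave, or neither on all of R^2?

f is quadratic, so its Hessian is the constant matrix H = [[0, 4], [4, 4]].
det(H) = -16, tr(H) = 4.
det(H) < 0, so H is indefinite: neither convex nor concave.

neither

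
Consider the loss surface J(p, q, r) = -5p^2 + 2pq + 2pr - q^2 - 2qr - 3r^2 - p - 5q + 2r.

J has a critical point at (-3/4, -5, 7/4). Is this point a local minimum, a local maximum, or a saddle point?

The Hessian is constant: H = [[-10, 2, 2], [2, -2, -2], [2, -2, -6]].
Leading principal minors: Δ₁ = -10, Δ₂ = 16, Δ₃ = -64.
The minors alternate sign starting negative (−, +, −), so H is negative definite: a local maximum.

local maximum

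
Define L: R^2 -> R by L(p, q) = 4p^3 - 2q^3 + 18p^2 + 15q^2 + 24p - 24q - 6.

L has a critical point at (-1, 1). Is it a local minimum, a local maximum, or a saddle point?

local minimum

The mixed partial ∂²L/∂p∂q is 0, so the Hessian at any point is diag(L_pp, L_qq) = diag(12(2p + 3), 6(-2q + 5)).
At (-1, 1): H = diag(12, 18).
Both eigenvalues are positive, so H is positive definite: a local minimum.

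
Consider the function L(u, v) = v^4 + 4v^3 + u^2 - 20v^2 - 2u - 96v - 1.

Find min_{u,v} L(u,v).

L(u,v) separates as P(u) + Q(v) − 1, so its minimum is min P + min Q − 1.
P'(u) = 2u - 2 vanishes at u ∈ {1}; Q'(v) = 4(v - 3)(v + 2)(v + 4) vanishes at v ∈ {-4, -2, 3}.
Local minima of P (where P''>0): P(1)=-1. Local minima of Q: Q(-4)=64, Q(3)=-279.
So the global minimum of L is P(1) + Q(3) − 1 = -1 − 279 − 1 = -281, attained at (1, 3).

-281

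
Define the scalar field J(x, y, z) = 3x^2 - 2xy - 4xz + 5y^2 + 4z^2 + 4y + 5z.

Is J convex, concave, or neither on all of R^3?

J is quadratic, so its Hessian is the constant matrix H = [[6, -2, -4], [-2, 10, 0], [-4, 0, 8]].
Leading principal minors: 6, 56, 288.
All positive ⇒ H ≻ 0 ⇒ convex.

convex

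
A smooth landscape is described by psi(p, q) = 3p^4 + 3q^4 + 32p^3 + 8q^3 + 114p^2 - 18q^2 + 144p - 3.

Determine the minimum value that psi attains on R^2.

psi(p,q) separates as A(p) + B(q) − 3, so its minimum is min A + min B − 3.
A'(p) = 12(p + 1)(p + 3)(p + 4) vanishes at p ∈ {-4, -3, -1}; B'(q) = 12q(q - 1)(q + 3) vanishes at q ∈ {-3, 0, 1}.
Local minima of A (where A''>0): A(-4)=-32, A(-1)=-59. Local minima of B: B(-3)=-135, B(1)=-7.
So the global minimum of psi is A(-1) + B(-3) − 3 = -59 − 135 − 3 = -197, attained at (-1, -3).

-197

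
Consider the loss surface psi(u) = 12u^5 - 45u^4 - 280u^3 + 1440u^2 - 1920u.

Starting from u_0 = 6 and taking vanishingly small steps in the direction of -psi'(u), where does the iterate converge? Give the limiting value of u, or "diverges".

4

psi'(u) = 60(u - 4)(u - 2)(u - 1)(u + 4), so psi'(6) = 24000.
Gradient descent moves in the -psi' direction, i.e. u is decreasing.
The nearest critical point in that direction is u = 4, where psi'' = 2880 > 0 (a local minimum). The iterate converges there.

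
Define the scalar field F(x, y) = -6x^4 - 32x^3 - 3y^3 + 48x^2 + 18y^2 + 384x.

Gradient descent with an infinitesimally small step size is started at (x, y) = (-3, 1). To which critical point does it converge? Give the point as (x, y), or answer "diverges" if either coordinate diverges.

F is separable, so gradient descent decouples: x follows -∂F/∂x, y follows -∂F/∂y.
∂F/∂x = -24(x - 2)(x + 2)(x + 4); at x=-3 this is -120, so x increases.
∂F/∂y = -9y(y - 4); at y=1 this is 27, so y decreases.
x converges to its nearest critical value -2 (a local min of the x-part); y converges to 0. The iterate converges to (-2, 0).

(-2, 0)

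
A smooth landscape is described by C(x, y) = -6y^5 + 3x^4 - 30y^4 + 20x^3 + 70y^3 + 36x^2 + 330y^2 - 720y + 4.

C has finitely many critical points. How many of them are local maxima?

2

C separates as a function of x plus a function of y, so ∇C=0 decouples.
∂C/∂x = 12x(x + 2)(x + 3) = 0 at x ∈ {-3, -2, 0}; ∂C/∂y = -30(y - 2)(y - 1)(y + 3)(y + 4) = 0 at y ∈ {-4, -3, 1, 2}.
The Hessian is diagonal: diag(C_xx, C_yy). Second derivatives: C_xx(-3)=36, C_xx(-2)=-24, C_xx(0)=72; C_yy(-4)=900, C_yy(-3)=-600, C_yy(1)=600, C_yy(2)=-900.
Local maxima occur where both diagonal entries negative: (-2, -3), (-2, 2). Count: 2.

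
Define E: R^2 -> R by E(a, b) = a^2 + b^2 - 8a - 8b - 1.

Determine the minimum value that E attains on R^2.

E(a,b) separates as P(a) + Q(b) − 1, so its minimum is min P + min Q − 1.
P'(a) = 2a - 8 vanishes at a ∈ {4}; Q'(b) = 2b - 8 vanishes at b ∈ {4}.
Local minima of P (where P''>0): P(4)=-16. Local minima of Q: Q(4)=-16.
So the global minimum of E is P(4) + Q(4) − 1 = -16 − 16 − 1 = -33, attained at (4, 4).

-33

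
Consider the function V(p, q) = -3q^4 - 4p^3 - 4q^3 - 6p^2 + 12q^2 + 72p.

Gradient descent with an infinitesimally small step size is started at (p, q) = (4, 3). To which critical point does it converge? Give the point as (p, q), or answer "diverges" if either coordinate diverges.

diverges

V is separable, so gradient descent decouples: p follows -∂V/∂p, q follows -∂V/∂q.
∂V/∂p = -12(p - 2)(p + 3); at p=4 this is -168, so p increases.
∂V/∂q = -12q(q - 1)(q + 2); at q=3 this is -360, so q increases.
The p-coordinate has no critical point in that direction and runs off to infinity.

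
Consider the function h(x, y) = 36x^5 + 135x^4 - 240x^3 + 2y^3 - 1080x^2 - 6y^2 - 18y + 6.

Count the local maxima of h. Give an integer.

2

h separates as a function of x plus a function of y, so ∇h=0 decouples.
∂h/∂x = 180x(x - 2)(x + 2)(x + 3) = 0 at x ∈ {-3, -2, 0, 2}; ∂h/∂y = 6(y - 3)(y + 1) = 0 at y ∈ {-1, 3}.
The Hessian is diagonal: diag(h_xx, h_yy). Second derivatives: h_xx(-3)=-2700, h_xx(-2)=1440, h_xx(0)=-2160, h_xx(2)=7200; h_yy(-1)=-24, h_yy(3)=24.
Local maxima occur where both diagonal entries negative: (-3, -1), (0, -1). Count: 2.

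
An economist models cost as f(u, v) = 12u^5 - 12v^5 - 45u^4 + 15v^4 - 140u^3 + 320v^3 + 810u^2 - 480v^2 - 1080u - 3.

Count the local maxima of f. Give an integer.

f separates as a function of u plus a function of v, so ∇f=0 decouples.
∂f/∂u = 60(u - 3)(u - 2)(u - 1)(u + 3) = 0 at u ∈ {-3, 1, 2, 3}; ∂f/∂v = -60v(v - 4)(v - 1)(v + 4) = 0 at v ∈ {-4, 0, 1, 4}.
The Hessian is diagonal: diag(f_uu, f_vv). Second derivatives: f_uu(-3)=-7200, f_uu(1)=480, f_uu(2)=-300, f_uu(3)=720; f_vv(-4)=9600, f_vv(0)=-960, f_vv(1)=900, f_vv(4)=-5760.
Local maxima occur where both diagonal entries negative: (-3, 0), (-3, 4), (2, 0), (2, 4). Count: 4.

4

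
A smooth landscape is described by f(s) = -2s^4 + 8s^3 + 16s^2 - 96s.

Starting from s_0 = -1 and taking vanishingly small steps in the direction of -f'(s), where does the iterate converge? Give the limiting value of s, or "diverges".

2

f'(s) = -8(s - 3)(s - 2)(s + 2), so f'(-1) = -96.
Gradient descent moves in the -f' direction, i.e. s is increasing.
The nearest critical point in that direction is s = 2, where f'' = 32 > 0 (a local minimum). The iterate converges there.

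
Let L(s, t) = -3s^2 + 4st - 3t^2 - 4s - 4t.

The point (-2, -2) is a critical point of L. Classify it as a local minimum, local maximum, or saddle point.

local maximum

The Hessian of L is constant: H = [[-6, 4], [4, -6]].
det(H) = (-6)·(-6) − 4² = 20.
det(H) > 0 and tr(H) = -12 < 0, so H is negative definite and the point is a local maximum.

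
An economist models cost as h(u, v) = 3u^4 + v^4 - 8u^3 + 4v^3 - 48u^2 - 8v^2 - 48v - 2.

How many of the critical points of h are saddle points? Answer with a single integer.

h separates as a function of u plus a function of v, so ∇h=0 decouples.
∂h/∂u = 12u(u - 4)(u + 2) = 0 at u ∈ {-2, 0, 4}; ∂h/∂v = 4(v - 2)(v + 2)(v + 3) = 0 at v ∈ {-3, -2, 2}.
The Hessian is diagonal: diag(h_uu, h_vv). Second derivatives: h_uu(-2)=144, h_uu(0)=-96, h_uu(4)=288; h_vv(-3)=20, h_vv(-2)=-16, h_vv(2)=80.
Saddle points occur where the two diagonal entries have opposite signs: (-2, -2), (0, -3), (0, 2), (4, -2). Count: 4.

4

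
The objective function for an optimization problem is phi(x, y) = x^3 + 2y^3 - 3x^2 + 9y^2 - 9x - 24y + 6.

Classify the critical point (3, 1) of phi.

local minimum

The mixed partial ∂²phi/∂x∂y is 0, so the Hessian at any point is diag(phi_xx, phi_yy) = diag(6(x - 1), 6(2y + 3)).
At (3, 1): H = diag(12, 30).
Both eigenvalues are positive, so H is positive definite: a local minimum.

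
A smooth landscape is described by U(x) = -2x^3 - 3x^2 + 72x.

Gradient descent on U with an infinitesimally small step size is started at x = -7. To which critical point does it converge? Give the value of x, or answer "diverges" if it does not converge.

U'(x) = -6(x - 3)(x + 4), so U'(-7) = -180.
Gradient descent moves in the -U' direction, i.e. x is increasing.
The nearest critical point in that direction is x = -4, where U'' = 42 > 0 (a local minimum). The iterate converges there.

-4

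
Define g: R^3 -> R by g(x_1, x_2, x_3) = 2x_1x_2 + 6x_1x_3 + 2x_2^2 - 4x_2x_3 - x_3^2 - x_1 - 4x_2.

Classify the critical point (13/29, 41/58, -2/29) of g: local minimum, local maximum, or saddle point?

saddle point

The Hessian is constant: H = [[0, 2, 6], [2, 4, -4], [6, -4, -2]].
Leading principal minors: Δ₁ = 0, Δ₂ = -4, Δ₃ = -232.
The minors fit neither the all-positive nor the alternating-sign pattern, so H is indefinite: a saddle point.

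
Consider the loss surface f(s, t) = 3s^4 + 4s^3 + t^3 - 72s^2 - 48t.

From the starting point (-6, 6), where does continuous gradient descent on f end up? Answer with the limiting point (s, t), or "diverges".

f is separable, so gradient descent decouples: s follows -∂f/∂s, t follows -∂f/∂t.
∂f/∂s = 12s(s - 3)(s + 4); at s=-6 this is -1296, so s increases.
∂f/∂t = 3(t - 4)(t + 4); at t=6 this is 60, so t decreases.
s converges to its nearest critical value -4 (a local min of the s-part); t converges to 4. The iterate converges to (-4, 4).

(-4, 4)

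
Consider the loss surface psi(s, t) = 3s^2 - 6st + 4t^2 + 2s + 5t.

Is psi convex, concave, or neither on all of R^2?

psi is quadratic, so its Hessian is the constant matrix H = [[6, -6], [-6, 8]].
det(H) = 12, tr(H) = 14.
det(H) > 0 and tr(H) > 0, so H is positive definite everywhere: convex.

convex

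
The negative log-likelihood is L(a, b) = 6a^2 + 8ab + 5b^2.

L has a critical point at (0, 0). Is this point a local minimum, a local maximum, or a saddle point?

The Hessian of L is constant: H = [[12, 8], [8, 10]].
det(H) = 12·10 − 8² = 56.
det(H) > 0 and tr(H) = 22 > 0, so H is positive definite and the point is a local minimum.

local minimum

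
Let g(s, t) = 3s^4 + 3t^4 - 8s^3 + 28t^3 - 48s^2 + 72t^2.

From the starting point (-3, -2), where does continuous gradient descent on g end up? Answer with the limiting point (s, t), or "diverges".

g is separable, so gradient descent decouples: s follows -∂g/∂s, t follows -∂g/∂t.
∂g/∂s = 12s(s - 4)(s + 2); at s=-3 this is -252, so s increases.
∂g/∂t = 12t(t + 3)(t + 4); at t=-2 this is -48, so t increases.
s converges to its nearest critical value -2 (a local min of the s-part); t converges to 0. The iterate converges to (-2, 0).

(-2, 0)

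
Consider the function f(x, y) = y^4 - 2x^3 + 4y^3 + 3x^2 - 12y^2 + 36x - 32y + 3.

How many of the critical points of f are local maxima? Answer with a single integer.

f separates as a function of x plus a function of y, so ∇f=0 decouples.
∂f/∂x = -6(x - 3)(x + 2) = 0 at x ∈ {-2, 3}; ∂f/∂y = 4(y - 2)(y + 1)(y + 4) = 0 at y ∈ {-4, -1, 2}.
The Hessian is diagonal: diag(f_xx, f_yy). Second derivatives: f_xx(-2)=30, f_xx(3)=-30; f_yy(-4)=72, f_yy(-1)=-36, f_yy(2)=72.
Local maxima occur where both diagonal entries negative: (3, -1). Count: 1.

1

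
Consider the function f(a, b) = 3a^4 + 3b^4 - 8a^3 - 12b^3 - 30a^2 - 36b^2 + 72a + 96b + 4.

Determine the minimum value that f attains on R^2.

-340

f(a,b) separates as P(a) + Q(b) + 4, so its minimum is min P + min Q + 4.
P'(a) = 12(a - 3)(a - 1)(a + 2) vanishes at a ∈ {-2, 1, 3}; Q'(b) = 12(b - 4)(b - 1)(b + 2) vanishes at b ∈ {-2, 1, 4}.
Local minima of P (where P''>0): P(-2)=-152, P(3)=-27. Local minima of Q: Q(-2)=-192, Q(4)=-192.
So the global minimum of f is P(-2) + Q(-2) + 4 = -152 − 192 + 4 = -340, attained at (-2, -2).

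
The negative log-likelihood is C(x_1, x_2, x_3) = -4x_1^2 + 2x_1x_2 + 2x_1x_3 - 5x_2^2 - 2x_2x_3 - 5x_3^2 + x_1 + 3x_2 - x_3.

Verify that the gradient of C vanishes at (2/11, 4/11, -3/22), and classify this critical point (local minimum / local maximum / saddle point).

local maximum

∇C = (-8x_1 + 2x_2 + 2x_3 + 1, 2x_1 - 10x_2 - 2x_3 + 3, 2x_1 - 2x_2 - 10x_3 - 1); substituting (2/11, 4/11, -3/22) gives ∇C = (0, 0, 0), so (2/11, 4/11, -3/22) is indeed a critical point.
The Hessian is constant: H = [[-8, 2, 2], [2, -10, -2], [2, -2, -10]].
Leading principal minors: Δ₁ = -8, Δ₂ = 76, Δ₃ = -704.
The minors alternate sign starting negative (−, +, −), so H is negative definite: a local maximum.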